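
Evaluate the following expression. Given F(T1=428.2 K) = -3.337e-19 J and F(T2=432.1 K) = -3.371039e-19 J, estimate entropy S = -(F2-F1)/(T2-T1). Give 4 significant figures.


Step 1: dF = F2 - F1 = -3.371039e-19 - (-3.337e-19) = -3.4039e-21 J
Step 2: dT = T2 - T1 = 432.1 - 428.2 = 3.9 K
Step 3: S = -dF/dT = -(-3.4039e-21)/3.9 = 8.728e-22 J/K

8.728e-22


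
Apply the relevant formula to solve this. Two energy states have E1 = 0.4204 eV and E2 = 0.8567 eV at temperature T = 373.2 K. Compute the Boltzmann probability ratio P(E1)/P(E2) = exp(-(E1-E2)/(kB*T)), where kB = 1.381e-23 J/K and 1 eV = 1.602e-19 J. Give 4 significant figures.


Step 1: Compute energy difference dE = E1 - E2 = 0.4204 - 0.8567 = -0.4363 eV
Step 2: Convert to Joules: dE_J = -0.4363 * 1.602e-19 = -6.99e-20 J
Step 3: Compute exponent = -dE_J / (kB * T) = -(-6.99e-20) / (1.381e-23 * 373.2) = 13.56
Step 4: P(E1)/P(E2) = exp(13.56) = 7.758e+05

7.758e+05


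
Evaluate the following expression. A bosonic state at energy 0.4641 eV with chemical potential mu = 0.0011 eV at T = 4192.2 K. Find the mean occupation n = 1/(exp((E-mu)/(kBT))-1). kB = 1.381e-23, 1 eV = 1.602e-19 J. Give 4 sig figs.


Step 1: (E - mu) = 0.463 eV
Step 2: x = (E-mu)*eV/(kB*T) = 0.463*1.602e-19/(1.381e-23*4192.2) = 1.281
Step 3: exp(x) = 3.601
Step 4: n = 1/(exp(x)-1) = 0.3845

0.3845


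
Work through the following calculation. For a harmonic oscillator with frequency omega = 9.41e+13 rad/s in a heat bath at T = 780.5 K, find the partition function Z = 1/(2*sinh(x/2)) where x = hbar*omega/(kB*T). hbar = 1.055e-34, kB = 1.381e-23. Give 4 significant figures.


Step 1: Compute x = hbar*omega/(kB*T) = 1.055e-34*9.41e+13/(1.381e-23*780.5) = 0.921
Step 2: x/2 = 0.4605
Step 3: sinh(x/2) = 0.477
Step 4: Z = 1/(2*0.477) = 1.048

1.048


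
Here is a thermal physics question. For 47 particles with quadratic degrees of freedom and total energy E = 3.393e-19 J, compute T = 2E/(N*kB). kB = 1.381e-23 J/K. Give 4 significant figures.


Step 1: Numerator = 2*E = 2*3.393e-19 = 6.786e-19 J
Step 2: Denominator = N*kB = 47*1.381e-23 = 6.491e-22
Step 3: T = 6.786e-19 / 6.491e-22 = 1045 K

1045


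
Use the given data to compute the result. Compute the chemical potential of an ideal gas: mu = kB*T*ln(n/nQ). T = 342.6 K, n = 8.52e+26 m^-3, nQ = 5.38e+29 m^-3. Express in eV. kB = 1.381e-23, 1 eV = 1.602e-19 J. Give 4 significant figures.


Step 1: n/nQ = 8.52e+26/5.38e+29 = 0.001584
Step 2: ln(n/nQ) = -6.448
Step 3: mu = kB*T*ln(n/nQ) = 4.731e-21*-6.448 = -3.051e-20 J
Step 4: Convert to eV: -3.051e-20/1.602e-19 = -0.1904 eV

-0.1904


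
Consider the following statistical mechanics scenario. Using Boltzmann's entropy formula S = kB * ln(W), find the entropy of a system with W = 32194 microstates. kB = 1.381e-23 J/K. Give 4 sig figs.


Step 1: ln(W) = ln(32194) = 10.38
Step 2: S = kB * ln(W) = 1.381e-23 * 10.38
Step 3: S = 1.433e-22 J/K

1.433e-22


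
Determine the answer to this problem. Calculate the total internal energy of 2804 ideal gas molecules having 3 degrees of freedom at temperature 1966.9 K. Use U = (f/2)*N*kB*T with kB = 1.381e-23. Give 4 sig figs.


Step 1: f/2 = 3/2 = 1.5
Step 2: N*kB*T = 2804*1.381e-23*1966.9 = 7.616e-17
Step 3: U = 1.5 * 7.616e-17 = 1.142e-16 J

1.142e-16


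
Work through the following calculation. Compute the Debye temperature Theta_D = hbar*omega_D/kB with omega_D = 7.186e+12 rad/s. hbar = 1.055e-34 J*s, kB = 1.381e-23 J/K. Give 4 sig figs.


Step 1: hbar*omega_D = 1.055e-34 * 7.186e+12 = 7.581e-22 J
Step 2: Theta_D = 7.581e-22 / 1.381e-23
Step 3: Theta_D = 54.9 K

54.9


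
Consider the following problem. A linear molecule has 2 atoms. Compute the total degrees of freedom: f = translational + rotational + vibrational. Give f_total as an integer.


Step 1: Translational DOF = 3
Step 2: Rotational DOF (linear) = 2
Step 3: Vibrational DOF = 3*2 - 5 = 1
Step 4: Total = 3 + 2 + 1 = 6

6


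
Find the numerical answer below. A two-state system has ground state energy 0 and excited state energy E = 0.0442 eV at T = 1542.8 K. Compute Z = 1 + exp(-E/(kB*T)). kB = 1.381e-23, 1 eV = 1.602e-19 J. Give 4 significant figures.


Step 1: Compute beta*E = E*eV/(kB*T) = 0.0442*1.602e-19/(1.381e-23*1542.8) = 0.3323
Step 2: exp(-beta*E) = exp(-0.3323) = 0.7172
Step 3: Z = 1 + 0.7172 = 1.717

1.717


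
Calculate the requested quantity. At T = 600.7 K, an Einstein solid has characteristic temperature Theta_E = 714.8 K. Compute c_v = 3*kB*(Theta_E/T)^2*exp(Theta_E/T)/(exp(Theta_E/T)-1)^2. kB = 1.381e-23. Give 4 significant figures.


Step 1: x = Theta_E/T = 714.8/600.7 = 1.19
Step 2: x^2 = 1.416
Step 3: exp(x) = 3.287
Step 4: c_v = 3*1.381e-23*1.416*3.287/(3.287-1)^2 = 3.687e-23

3.687e-23


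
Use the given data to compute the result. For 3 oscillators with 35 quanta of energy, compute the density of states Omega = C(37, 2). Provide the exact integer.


Step 1: Use binomial coefficient C(37, 2)
Step 2: Numerator = 37! / 35!
Step 3: Denominator = 2!
Step 4: Omega = 666

666


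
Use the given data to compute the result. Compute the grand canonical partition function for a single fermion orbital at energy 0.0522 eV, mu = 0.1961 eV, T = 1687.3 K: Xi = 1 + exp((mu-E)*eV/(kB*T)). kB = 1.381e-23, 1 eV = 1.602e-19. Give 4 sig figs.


Step 1: (mu - E) = 0.1961 - 0.0522 = 0.1439 eV
Step 2: x = (mu-E)*eV/(kB*T) = 0.1439*1.602e-19/(1.381e-23*1687.3) = 0.9893
Step 3: exp(x) = 2.689
Step 4: Xi = 1 + 2.689 = 3.689

3.689


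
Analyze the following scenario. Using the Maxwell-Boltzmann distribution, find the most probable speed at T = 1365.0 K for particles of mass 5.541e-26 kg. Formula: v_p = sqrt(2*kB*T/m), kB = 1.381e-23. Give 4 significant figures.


Step 1: Numerator = 2*kB*T = 2*1.381e-23*1365.0 = 3.77e-20
Step 2: Ratio = 3.77e-20 / 5.541e-26 = 6.804e+05
Step 3: v_p = sqrt(6.804e+05) = 824.9 m/s

824.9


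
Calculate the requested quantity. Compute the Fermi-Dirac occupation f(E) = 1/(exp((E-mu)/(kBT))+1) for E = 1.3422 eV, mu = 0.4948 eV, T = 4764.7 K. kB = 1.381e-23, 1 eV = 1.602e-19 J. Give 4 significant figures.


Step 1: (E - mu) = 1.3422 - 0.4948 = 0.8474 eV
Step 2: Convert: (E-mu)*eV = 1.358e-19 J
Step 3: x = (E-mu)*eV/(kB*T) = 2.063
Step 4: f = 1/(exp(2.063)+1) = 0.1127

0.1127


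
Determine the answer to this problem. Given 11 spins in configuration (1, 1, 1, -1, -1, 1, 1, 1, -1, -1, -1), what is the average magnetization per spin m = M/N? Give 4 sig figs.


Step 1: Count up spins (+1): 6, down spins (-1): 5
Step 2: Total magnetization M = 6 - 5 = 1
Step 3: m = M/N = 1/11 = 0.09091

0.09091


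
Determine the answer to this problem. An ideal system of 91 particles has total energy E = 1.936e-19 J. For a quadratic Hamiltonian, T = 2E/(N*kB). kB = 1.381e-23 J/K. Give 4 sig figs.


Step 1: Numerator = 2*E = 2*1.936e-19 = 3.872e-19 J
Step 2: Denominator = N*kB = 91*1.381e-23 = 1.257e-21
Step 3: T = 3.872e-19 / 1.257e-21 = 308.1 K

308.1


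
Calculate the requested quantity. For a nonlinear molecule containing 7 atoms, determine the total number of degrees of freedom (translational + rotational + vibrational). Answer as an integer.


Step 1: Translational DOF = 3
Step 2: Rotational DOF (nonlinear) = 3
Step 3: Vibrational DOF = 3*7 - 6 = 15
Step 4: Total = 3 + 3 + 15 = 21

21


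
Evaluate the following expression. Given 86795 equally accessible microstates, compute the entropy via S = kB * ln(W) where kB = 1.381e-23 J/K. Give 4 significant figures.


Step 1: ln(W) = ln(86795) = 11.37
Step 2: S = kB * ln(W) = 1.381e-23 * 11.37
Step 3: S = 1.57e-22 J/K

1.57e-22


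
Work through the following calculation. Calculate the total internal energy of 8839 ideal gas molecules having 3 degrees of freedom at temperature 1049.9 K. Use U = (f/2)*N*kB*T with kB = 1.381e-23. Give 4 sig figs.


Step 1: f/2 = 3/2 = 1.5
Step 2: N*kB*T = 8839*1.381e-23*1049.9 = 1.282e-16
Step 3: U = 1.5 * 1.282e-16 = 1.922e-16 J

1.922e-16


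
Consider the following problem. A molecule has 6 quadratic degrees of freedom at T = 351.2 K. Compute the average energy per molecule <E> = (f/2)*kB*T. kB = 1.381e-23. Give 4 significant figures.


Step 1: f/2 = 6/2 = 3
Step 2: kB*T = 1.381e-23 * 351.2 = 4.85e-21
Step 3: <E> = 3 * 4.85e-21 = 1.455e-20 J

1.455e-20


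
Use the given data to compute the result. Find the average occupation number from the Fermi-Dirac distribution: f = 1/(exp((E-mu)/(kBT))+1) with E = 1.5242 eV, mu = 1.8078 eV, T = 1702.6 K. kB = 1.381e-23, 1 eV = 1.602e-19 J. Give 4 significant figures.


Step 1: (E - mu) = 1.5242 - 1.8078 = -0.2836 eV
Step 2: Convert: (E-mu)*eV = -4.543e-20 J
Step 3: x = (E-mu)*eV/(kB*T) = -1.932
Step 4: f = 1/(exp(-1.932)+1) = 0.8735

0.8735


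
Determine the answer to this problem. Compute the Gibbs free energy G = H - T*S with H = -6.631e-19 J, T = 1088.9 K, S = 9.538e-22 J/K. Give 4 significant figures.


Step 1: T*S = 1088.9 * 9.538e-22 = 1.039e-18 J
Step 2: G = H - T*S = -6.631e-19 - 1.039e-18
Step 3: G = -1.702e-18 J

-1.702e-18


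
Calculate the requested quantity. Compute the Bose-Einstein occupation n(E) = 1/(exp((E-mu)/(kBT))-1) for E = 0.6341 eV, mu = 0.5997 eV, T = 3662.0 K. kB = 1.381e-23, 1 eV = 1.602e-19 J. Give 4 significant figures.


Step 1: (E - mu) = 0.0344 eV
Step 2: x = (E-mu)*eV/(kB*T) = 0.0344*1.602e-19/(1.381e-23*3662.0) = 0.109
Step 3: exp(x) = 1.115
Step 4: n = 1/(exp(x)-1) = 8.686

8.686


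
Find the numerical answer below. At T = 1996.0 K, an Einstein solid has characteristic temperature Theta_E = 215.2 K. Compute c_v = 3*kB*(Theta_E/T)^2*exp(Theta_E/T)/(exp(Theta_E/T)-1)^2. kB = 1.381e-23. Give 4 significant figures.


Step 1: x = Theta_E/T = 215.2/1996.0 = 0.1078
Step 2: x^2 = 0.01162
Step 3: exp(x) = 1.114
Step 4: c_v = 3*1.381e-23*0.01162*1.114/(1.114-1)^2 = 4.139e-23

4.139e-23


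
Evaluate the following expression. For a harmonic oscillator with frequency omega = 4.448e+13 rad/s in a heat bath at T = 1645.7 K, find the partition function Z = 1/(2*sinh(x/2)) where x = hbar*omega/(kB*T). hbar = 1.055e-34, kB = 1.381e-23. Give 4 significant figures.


Step 1: Compute x = hbar*omega/(kB*T) = 1.055e-34*4.448e+13/(1.381e-23*1645.7) = 0.2065
Step 2: x/2 = 0.1032
Step 3: sinh(x/2) = 0.1034
Step 4: Z = 1/(2*0.1034) = 4.835

4.835


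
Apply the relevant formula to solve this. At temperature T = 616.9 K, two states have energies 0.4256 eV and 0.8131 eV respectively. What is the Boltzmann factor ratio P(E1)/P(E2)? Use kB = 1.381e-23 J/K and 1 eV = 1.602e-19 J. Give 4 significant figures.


Step 1: Compute energy difference dE = E1 - E2 = 0.4256 - 0.8131 = -0.3875 eV
Step 2: Convert to Joules: dE_J = -0.3875 * 1.602e-19 = -6.208e-20 J
Step 3: Compute exponent = -dE_J / (kB * T) = -(-6.208e-20) / (1.381e-23 * 616.9) = 7.287
Step 4: P(E1)/P(E2) = exp(7.287) = 1461

1461


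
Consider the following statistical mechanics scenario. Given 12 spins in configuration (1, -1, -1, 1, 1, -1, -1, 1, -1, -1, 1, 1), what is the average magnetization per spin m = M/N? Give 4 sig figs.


Step 1: Count up spins (+1): 6, down spins (-1): 6
Step 2: Total magnetization M = 6 - 6 = 0
Step 3: m = M/N = 0/12 = 0

0


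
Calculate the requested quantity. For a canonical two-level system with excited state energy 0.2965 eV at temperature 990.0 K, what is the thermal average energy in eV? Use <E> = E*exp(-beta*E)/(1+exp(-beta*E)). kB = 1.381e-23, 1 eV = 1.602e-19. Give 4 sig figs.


Step 1: beta*E = 0.2965*1.602e-19/(1.381e-23*990.0) = 3.474
Step 2: exp(-beta*E) = 0.03099
Step 3: <E> = 0.2965*0.03099/(1+0.03099) = 0.008911 eV

0.008911


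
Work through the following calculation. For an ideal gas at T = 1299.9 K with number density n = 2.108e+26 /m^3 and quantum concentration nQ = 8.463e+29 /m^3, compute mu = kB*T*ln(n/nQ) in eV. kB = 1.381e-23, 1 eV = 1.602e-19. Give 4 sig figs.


Step 1: n/nQ = 2.108e+26/8.463e+29 = 0.0002491
Step 2: ln(n/nQ) = -8.298
Step 3: mu = kB*T*ln(n/nQ) = 1.795e-20*-8.298 = -1.49e-19 J
Step 4: Convert to eV: -1.49e-19/1.602e-19 = -0.9298 eV

-0.9298


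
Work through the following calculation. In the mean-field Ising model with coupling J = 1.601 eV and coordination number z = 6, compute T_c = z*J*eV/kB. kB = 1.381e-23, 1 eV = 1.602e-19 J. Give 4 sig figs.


Step 1: z*J = 6*1.601 = 9.606 eV
Step 2: Convert to Joules: 9.606*1.602e-19 = 1.539e-18 J
Step 3: T_c = 1.539e-18 / 1.381e-23 = 1.114e+05 K

1.114e+05


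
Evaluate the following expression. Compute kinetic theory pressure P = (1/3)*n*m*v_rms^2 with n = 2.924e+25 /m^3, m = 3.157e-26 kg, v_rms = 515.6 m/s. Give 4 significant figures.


Step 1: v_rms^2 = 515.6^2 = 2.658e+05
Step 2: n*m = 2.924e+25*3.157e-26 = 0.9231
Step 3: P = (1/3)*0.9231*2.658e+05 = 8.18e+04 Pa

8.18e+04


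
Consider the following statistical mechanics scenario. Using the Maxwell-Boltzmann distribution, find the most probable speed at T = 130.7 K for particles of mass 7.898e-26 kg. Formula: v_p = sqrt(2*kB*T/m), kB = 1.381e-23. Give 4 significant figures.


Step 1: Numerator = 2*kB*T = 2*1.381e-23*130.7 = 3.61e-21
Step 2: Ratio = 3.61e-21 / 7.898e-26 = 4.571e+04
Step 3: v_p = sqrt(4.571e+04) = 213.8 m/s

213.8


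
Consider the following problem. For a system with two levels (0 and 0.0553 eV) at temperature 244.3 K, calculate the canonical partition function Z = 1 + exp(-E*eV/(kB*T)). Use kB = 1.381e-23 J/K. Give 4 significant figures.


Step 1: Compute beta*E = E*eV/(kB*T) = 0.0553*1.602e-19/(1.381e-23*244.3) = 2.626
Step 2: exp(-beta*E) = exp(-2.626) = 0.07238
Step 3: Z = 1 + 0.07238 = 1.072

1.072


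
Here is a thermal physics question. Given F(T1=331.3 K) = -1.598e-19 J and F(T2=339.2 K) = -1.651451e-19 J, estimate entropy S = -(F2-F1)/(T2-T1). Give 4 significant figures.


Step 1: dF = F2 - F1 = -1.651451e-19 - (-1.598e-19) = -5.3451e-21 J
Step 2: dT = T2 - T1 = 339.2 - 331.3 = 7.9 K
Step 3: S = -dF/dT = -(-5.3451e-21)/7.9 = 6.766e-22 J/K

6.766e-22


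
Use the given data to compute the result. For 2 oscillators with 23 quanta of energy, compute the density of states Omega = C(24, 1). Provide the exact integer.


Step 1: Use binomial coefficient C(24, 1)
Step 2: Numerator = 24! / 23!
Step 3: Denominator = 1!
Step 4: Omega = 24

24


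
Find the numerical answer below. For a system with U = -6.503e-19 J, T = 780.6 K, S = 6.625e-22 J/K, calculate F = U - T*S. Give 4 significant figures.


Step 1: T*S = 780.6 * 6.625e-22 = 5.171e-19 J
Step 2: F = U - T*S = -6.503e-19 - 5.171e-19
Step 3: F = -1.167e-18 J

-1.167e-18


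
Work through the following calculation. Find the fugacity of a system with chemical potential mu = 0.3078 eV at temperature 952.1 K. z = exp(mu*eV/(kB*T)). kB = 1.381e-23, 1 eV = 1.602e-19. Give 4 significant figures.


Step 1: Convert mu to Joules: 0.3078*1.602e-19 = 4.931e-20 J
Step 2: kB*T = 1.381e-23*952.1 = 1.315e-20 J
Step 3: mu/(kB*T) = 3.75
Step 4: z = exp(3.75) = 42.53

42.53


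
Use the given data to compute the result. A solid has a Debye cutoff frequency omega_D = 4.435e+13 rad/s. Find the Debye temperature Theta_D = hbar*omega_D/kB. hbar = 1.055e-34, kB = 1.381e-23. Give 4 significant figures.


Step 1: hbar*omega_D = 1.055e-34 * 4.435e+13 = 4.679e-21 J
Step 2: Theta_D = 4.679e-21 / 1.381e-23
Step 3: Theta_D = 338.8 K

338.8


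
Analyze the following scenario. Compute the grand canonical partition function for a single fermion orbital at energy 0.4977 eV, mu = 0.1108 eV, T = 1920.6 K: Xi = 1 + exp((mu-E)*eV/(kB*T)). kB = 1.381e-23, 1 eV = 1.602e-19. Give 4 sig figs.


Step 1: (mu - E) = 0.1108 - 0.4977 = -0.3869 eV
Step 2: x = (mu-E)*eV/(kB*T) = -0.3869*1.602e-19/(1.381e-23*1920.6) = -2.337
Step 3: exp(x) = 0.09663
Step 4: Xi = 1 + 0.09663 = 1.097

1.097


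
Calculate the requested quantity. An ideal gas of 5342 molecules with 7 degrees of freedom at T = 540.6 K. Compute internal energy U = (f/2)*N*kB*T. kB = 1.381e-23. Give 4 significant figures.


Step 1: f/2 = 7/2 = 3.5
Step 2: N*kB*T = 5342*1.381e-23*540.6 = 3.988e-17
Step 3: U = 3.5 * 3.988e-17 = 1.396e-16 J

1.396e-16


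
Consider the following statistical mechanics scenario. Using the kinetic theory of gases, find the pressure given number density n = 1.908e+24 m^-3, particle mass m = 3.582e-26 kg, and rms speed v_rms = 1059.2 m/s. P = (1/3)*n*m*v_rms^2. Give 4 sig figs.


Step 1: v_rms^2 = 1059.2^2 = 1.122e+06
Step 2: n*m = 1.908e+24*3.582e-26 = 0.06834
Step 3: P = (1/3)*0.06834*1.122e+06 = 2.556e+04 Pa

2.556e+04


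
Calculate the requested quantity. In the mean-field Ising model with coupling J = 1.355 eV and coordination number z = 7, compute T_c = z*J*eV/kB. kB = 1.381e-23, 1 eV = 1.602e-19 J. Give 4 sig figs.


Step 1: z*J = 7*1.355 = 9.485 eV
Step 2: Convert to Joules: 9.485*1.602e-19 = 1.519e-18 J
Step 3: T_c = 1.519e-18 / 1.381e-23 = 1.1e+05 K

1.1e+05


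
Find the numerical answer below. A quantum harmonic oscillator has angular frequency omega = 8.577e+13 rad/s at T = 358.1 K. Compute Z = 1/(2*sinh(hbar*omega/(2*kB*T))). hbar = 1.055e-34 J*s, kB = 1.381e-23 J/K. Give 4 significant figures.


Step 1: Compute x = hbar*omega/(kB*T) = 1.055e-34*8.577e+13/(1.381e-23*358.1) = 1.83
Step 2: x/2 = 0.9149
Step 3: sinh(x/2) = 1.048
Step 4: Z = 1/(2*1.048) = 0.4771

0.4771


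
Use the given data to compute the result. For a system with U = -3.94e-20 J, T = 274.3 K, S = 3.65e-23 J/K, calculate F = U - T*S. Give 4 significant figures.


Step 1: T*S = 274.3 * 3.65e-23 = 1.001e-20 J
Step 2: F = U - T*S = -3.94e-20 - 1.001e-20
Step 3: F = -4.941e-20 J

-4.941e-20


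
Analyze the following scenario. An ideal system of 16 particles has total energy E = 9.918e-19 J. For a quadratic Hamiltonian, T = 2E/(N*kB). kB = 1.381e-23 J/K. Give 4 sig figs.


Step 1: Numerator = 2*E = 2*9.918e-19 = 1.984e-18 J
Step 2: Denominator = N*kB = 16*1.381e-23 = 2.21e-22
Step 3: T = 1.984e-18 / 2.21e-22 = 8977 K

8977


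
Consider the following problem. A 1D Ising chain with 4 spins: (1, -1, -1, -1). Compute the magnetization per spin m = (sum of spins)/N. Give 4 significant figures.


Step 1: Count up spins (+1): 1, down spins (-1): 3
Step 2: Total magnetization M = 1 - 3 = -2
Step 3: m = M/N = -2/4 = -0.5

-0.5


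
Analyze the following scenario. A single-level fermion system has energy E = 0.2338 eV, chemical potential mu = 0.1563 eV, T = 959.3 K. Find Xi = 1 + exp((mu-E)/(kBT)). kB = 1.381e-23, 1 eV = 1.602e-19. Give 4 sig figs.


Step 1: (mu - E) = 0.1563 - 0.2338 = -0.0775 eV
Step 2: x = (mu-E)*eV/(kB*T) = -0.0775*1.602e-19/(1.381e-23*959.3) = -0.9372
Step 3: exp(x) = 0.3917
Step 4: Xi = 1 + 0.3917 = 1.392

1.392


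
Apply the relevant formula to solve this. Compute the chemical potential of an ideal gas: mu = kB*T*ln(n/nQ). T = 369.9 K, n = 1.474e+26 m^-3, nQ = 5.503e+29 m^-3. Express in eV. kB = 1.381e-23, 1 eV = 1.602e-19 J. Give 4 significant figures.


Step 1: n/nQ = 1.474e+26/5.503e+29 = 0.0002679
Step 2: ln(n/nQ) = -8.225
Step 3: mu = kB*T*ln(n/nQ) = 5.108e-21*-8.225 = -4.202e-20 J
Step 4: Convert to eV: -4.202e-20/1.602e-19 = -0.2623 eV

-0.2623


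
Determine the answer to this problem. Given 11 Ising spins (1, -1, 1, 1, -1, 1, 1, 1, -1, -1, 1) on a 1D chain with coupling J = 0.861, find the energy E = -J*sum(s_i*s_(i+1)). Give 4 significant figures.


Step 1: Nearest-neighbor products: -1, -1, 1, -1, -1, 1, 1, -1, 1, -1
Step 2: Sum of products = -2
Step 3: E = -0.861 * -2 = 1.722

1.722


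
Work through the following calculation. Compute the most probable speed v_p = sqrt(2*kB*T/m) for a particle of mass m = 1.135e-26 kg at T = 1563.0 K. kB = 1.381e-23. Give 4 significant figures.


Step 1: Numerator = 2*kB*T = 2*1.381e-23*1563.0 = 4.317e-20
Step 2: Ratio = 4.317e-20 / 1.135e-26 = 3.804e+06
Step 3: v_p = sqrt(3.804e+06) = 1950 m/s

1950


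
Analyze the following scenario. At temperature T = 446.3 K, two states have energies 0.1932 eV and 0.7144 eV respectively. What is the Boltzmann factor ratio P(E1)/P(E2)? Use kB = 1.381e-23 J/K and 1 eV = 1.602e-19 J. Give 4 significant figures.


Step 1: Compute energy difference dE = E1 - E2 = 0.1932 - 0.7144 = -0.5212 eV
Step 2: Convert to Joules: dE_J = -0.5212 * 1.602e-19 = -8.35e-20 J
Step 3: Compute exponent = -dE_J / (kB * T) = -(-8.35e-20) / (1.381e-23 * 446.3) = 13.55
Step 4: P(E1)/P(E2) = exp(13.55) = 7.646e+05

7.646e+05


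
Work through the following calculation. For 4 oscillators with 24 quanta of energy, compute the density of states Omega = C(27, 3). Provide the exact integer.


Step 1: Use binomial coefficient C(27, 3)
Step 2: Numerator = 27! / 24!
Step 3: Denominator = 3!
Step 4: Omega = 2925

2925


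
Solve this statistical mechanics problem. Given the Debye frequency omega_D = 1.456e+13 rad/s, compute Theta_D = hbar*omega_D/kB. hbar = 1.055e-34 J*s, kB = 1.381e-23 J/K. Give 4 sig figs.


Step 1: hbar*omega_D = 1.055e-34 * 1.456e+13 = 1.536e-21 J
Step 2: Theta_D = 1.536e-21 / 1.381e-23
Step 3: Theta_D = 111.2 K

111.2


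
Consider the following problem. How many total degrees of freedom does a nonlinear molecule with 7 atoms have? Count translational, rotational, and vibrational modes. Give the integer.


Step 1: Translational DOF = 3
Step 2: Rotational DOF (nonlinear) = 3
Step 3: Vibrational DOF = 3*7 - 6 = 15
Step 4: Total = 3 + 3 + 15 = 21

21


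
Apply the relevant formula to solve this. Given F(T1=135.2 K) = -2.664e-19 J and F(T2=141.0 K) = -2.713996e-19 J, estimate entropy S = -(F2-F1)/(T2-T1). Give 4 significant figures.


Step 1: dF = F2 - F1 = -2.713996e-19 - (-2.664e-19) = -4.9996e-21 J
Step 2: dT = T2 - T1 = 141.0 - 135.2 = 5.8 K
Step 3: S = -dF/dT = -(-4.9996e-21)/5.8 = 8.62e-22 J/K

8.62e-22


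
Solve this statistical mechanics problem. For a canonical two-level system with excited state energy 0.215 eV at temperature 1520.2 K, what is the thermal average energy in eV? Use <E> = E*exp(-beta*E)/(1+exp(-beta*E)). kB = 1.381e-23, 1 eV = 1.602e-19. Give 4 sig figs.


Step 1: beta*E = 0.215*1.602e-19/(1.381e-23*1520.2) = 1.641
Step 2: exp(-beta*E) = 0.1939
Step 3: <E> = 0.215*0.1939/(1+0.1939) = 0.03491 eV

0.03491


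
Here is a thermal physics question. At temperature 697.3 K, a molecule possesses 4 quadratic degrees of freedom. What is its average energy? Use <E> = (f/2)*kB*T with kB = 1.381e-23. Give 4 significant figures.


Step 1: f/2 = 4/2 = 2
Step 2: kB*T = 1.381e-23 * 697.3 = 9.63e-21
Step 3: <E> = 2 * 9.63e-21 = 1.926e-20 J

1.926e-20


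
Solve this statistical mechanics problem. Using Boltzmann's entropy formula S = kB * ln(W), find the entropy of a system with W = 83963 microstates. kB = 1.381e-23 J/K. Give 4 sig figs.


Step 1: ln(W) = ln(83963) = 11.34
Step 2: S = kB * ln(W) = 1.381e-23 * 11.34
Step 3: S = 1.566e-22 J/K

1.566e-22


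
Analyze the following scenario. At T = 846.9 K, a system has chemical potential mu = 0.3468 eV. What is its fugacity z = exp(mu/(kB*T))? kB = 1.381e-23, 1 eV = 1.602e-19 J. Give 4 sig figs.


Step 1: Convert mu to Joules: 0.3468*1.602e-19 = 5.556e-20 J
Step 2: kB*T = 1.381e-23*846.9 = 1.17e-20 J
Step 3: mu/(kB*T) = 4.75
Step 4: z = exp(4.75) = 115.6

115.6


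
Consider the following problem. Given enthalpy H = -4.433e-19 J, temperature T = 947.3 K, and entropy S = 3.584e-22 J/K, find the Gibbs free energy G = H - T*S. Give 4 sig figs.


Step 1: T*S = 947.3 * 3.584e-22 = 3.395e-19 J
Step 2: G = H - T*S = -4.433e-19 - 3.395e-19
Step 3: G = -7.828e-19 J

-7.828e-19


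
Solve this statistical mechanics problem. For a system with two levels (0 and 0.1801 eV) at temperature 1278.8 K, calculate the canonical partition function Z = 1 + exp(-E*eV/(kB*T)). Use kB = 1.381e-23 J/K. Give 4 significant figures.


Step 1: Compute beta*E = E*eV/(kB*T) = 0.1801*1.602e-19/(1.381e-23*1278.8) = 1.634
Step 2: exp(-beta*E) = exp(-1.634) = 0.1952
Step 3: Z = 1 + 0.1952 = 1.195

1.195


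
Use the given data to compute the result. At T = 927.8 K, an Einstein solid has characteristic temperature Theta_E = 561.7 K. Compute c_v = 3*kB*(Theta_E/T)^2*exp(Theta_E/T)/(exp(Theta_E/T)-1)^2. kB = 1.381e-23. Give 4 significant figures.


Step 1: x = Theta_E/T = 561.7/927.8 = 0.6054
Step 2: x^2 = 0.3665
Step 3: exp(x) = 1.832
Step 4: c_v = 3*1.381e-23*0.3665*1.832/(1.832-1)^2 = 4.019e-23

4.019e-23


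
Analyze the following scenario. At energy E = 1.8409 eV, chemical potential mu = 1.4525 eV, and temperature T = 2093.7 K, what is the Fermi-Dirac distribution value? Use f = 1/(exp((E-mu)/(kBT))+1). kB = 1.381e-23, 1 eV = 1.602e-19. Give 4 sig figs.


Step 1: (E - mu) = 1.8409 - 1.4525 = 0.3884 eV
Step 2: Convert: (E-mu)*eV = 6.222e-20 J
Step 3: x = (E-mu)*eV/(kB*T) = 2.152
Step 4: f = 1/(exp(2.152)+1) = 0.1041

0.1041


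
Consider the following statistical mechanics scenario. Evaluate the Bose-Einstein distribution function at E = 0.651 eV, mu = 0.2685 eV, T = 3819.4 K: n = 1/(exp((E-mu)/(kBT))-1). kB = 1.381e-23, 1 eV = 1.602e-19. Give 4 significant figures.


Step 1: (E - mu) = 0.3825 eV
Step 2: x = (E-mu)*eV/(kB*T) = 0.3825*1.602e-19/(1.381e-23*3819.4) = 1.162
Step 3: exp(x) = 3.195
Step 4: n = 1/(exp(x)-1) = 0.4555

0.4555


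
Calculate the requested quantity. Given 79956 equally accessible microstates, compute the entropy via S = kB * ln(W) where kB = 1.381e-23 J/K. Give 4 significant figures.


Step 1: ln(W) = ln(79956) = 11.29
Step 2: S = kB * ln(W) = 1.381e-23 * 11.29
Step 3: S = 1.559e-22 J/K

1.559e-22


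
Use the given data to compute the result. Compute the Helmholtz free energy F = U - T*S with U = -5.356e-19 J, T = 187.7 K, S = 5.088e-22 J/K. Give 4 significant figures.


Step 1: T*S = 187.7 * 5.088e-22 = 9.55e-20 J
Step 2: F = U - T*S = -5.356e-19 - 9.55e-20
Step 3: F = -6.311e-19 J

-6.311e-19


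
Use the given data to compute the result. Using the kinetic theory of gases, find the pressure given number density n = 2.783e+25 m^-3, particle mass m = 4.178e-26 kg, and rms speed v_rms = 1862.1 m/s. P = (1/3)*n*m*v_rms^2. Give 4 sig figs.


Step 1: v_rms^2 = 1862.1^2 = 3.467e+06
Step 2: n*m = 2.783e+25*4.178e-26 = 1.163
Step 3: P = (1/3)*1.163*3.467e+06 = 1.344e+06 Pa

1.344e+06


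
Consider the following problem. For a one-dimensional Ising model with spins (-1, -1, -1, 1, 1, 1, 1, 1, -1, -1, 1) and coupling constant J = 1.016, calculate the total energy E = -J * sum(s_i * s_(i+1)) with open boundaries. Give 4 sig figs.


Step 1: Nearest-neighbor products: 1, 1, -1, 1, 1, 1, 1, -1, 1, -1
Step 2: Sum of products = 4
Step 3: E = -1.016 * 4 = -4.064

-4.064


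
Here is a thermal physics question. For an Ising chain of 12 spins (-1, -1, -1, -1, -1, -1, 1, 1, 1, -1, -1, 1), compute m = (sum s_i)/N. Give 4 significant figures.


Step 1: Count up spins (+1): 4, down spins (-1): 8
Step 2: Total magnetization M = 4 - 8 = -4
Step 3: m = M/N = -4/12 = -0.3333

-0.3333


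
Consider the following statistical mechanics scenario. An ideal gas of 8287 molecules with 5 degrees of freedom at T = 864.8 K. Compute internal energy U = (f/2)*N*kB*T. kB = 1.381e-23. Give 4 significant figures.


Step 1: f/2 = 5/2 = 2.5
Step 2: N*kB*T = 8287*1.381e-23*864.8 = 9.897e-17
Step 3: U = 2.5 * 9.897e-17 = 2.474e-16 J

2.474e-16


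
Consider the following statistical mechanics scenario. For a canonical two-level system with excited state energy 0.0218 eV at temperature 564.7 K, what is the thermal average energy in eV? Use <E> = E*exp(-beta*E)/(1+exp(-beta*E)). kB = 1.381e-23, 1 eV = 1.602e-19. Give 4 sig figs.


Step 1: beta*E = 0.0218*1.602e-19/(1.381e-23*564.7) = 0.4478
Step 2: exp(-beta*E) = 0.639
Step 3: <E> = 0.0218*0.639/(1+0.639) = 0.008499 eV

0.008499


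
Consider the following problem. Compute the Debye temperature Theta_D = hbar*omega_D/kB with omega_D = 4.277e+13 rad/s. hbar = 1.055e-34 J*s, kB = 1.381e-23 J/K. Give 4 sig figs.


Step 1: hbar*omega_D = 1.055e-34 * 4.277e+13 = 4.512e-21 J
Step 2: Theta_D = 4.512e-21 / 1.381e-23
Step 3: Theta_D = 326.7 K

326.7


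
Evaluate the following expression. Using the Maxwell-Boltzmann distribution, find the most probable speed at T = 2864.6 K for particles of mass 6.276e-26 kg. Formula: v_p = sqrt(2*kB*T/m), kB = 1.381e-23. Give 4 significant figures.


Step 1: Numerator = 2*kB*T = 2*1.381e-23*2864.6 = 7.912e-20
Step 2: Ratio = 7.912e-20 / 6.276e-26 = 1.261e+06
Step 3: v_p = sqrt(1.261e+06) = 1123 m/s

1123


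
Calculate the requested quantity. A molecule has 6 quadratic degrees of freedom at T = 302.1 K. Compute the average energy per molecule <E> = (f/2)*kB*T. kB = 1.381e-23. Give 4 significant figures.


Step 1: f/2 = 6/2 = 3
Step 2: kB*T = 1.381e-23 * 302.1 = 4.172e-21
Step 3: <E> = 3 * 4.172e-21 = 1.252e-20 J

1.252e-20


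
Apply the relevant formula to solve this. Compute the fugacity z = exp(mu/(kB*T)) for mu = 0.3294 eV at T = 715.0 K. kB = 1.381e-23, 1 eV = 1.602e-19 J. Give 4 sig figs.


Step 1: Convert mu to Joules: 0.3294*1.602e-19 = 5.277e-20 J
Step 2: kB*T = 1.381e-23*715.0 = 9.874e-21 J
Step 3: mu/(kB*T) = 5.344
Step 4: z = exp(5.344) = 209.4

209.4


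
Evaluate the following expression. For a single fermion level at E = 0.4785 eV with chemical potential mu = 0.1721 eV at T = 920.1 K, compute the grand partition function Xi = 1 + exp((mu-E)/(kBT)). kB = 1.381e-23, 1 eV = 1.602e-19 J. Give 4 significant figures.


Step 1: (mu - E) = 0.1721 - 0.4785 = -0.3064 eV
Step 2: x = (mu-E)*eV/(kB*T) = -0.3064*1.602e-19/(1.381e-23*920.1) = -3.863
Step 3: exp(x) = 0.02101
Step 4: Xi = 1 + 0.02101 = 1.021

1.021


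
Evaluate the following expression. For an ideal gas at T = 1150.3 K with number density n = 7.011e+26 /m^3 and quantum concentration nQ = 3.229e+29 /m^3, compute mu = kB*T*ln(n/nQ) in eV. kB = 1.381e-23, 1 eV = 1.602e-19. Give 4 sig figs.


Step 1: n/nQ = 7.011e+26/3.229e+29 = 0.002171
Step 2: ln(n/nQ) = -6.132
Step 3: mu = kB*T*ln(n/nQ) = 1.589e-20*-6.132 = -9.742e-20 J
Step 4: Convert to eV: -9.742e-20/1.602e-19 = -0.6081 eV

-0.6081


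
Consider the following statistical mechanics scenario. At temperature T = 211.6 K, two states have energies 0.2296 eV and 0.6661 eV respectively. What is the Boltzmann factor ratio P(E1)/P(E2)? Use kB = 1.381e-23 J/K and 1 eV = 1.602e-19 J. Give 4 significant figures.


Step 1: Compute energy difference dE = E1 - E2 = 0.2296 - 0.6661 = -0.4365 eV
Step 2: Convert to Joules: dE_J = -0.4365 * 1.602e-19 = -6.993e-20 J
Step 3: Compute exponent = -dE_J / (kB * T) = -(-6.993e-20) / (1.381e-23 * 211.6) = 23.93
Step 4: P(E1)/P(E2) = exp(23.93) = 2.469e+10

2.469e+10


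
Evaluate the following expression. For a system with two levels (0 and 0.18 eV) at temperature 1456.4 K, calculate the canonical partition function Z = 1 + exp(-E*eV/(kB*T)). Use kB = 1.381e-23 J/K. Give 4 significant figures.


Step 1: Compute beta*E = E*eV/(kB*T) = 0.18*1.602e-19/(1.381e-23*1456.4) = 1.434
Step 2: exp(-beta*E) = exp(-1.434) = 0.2384
Step 3: Z = 1 + 0.2384 = 1.238

1.238


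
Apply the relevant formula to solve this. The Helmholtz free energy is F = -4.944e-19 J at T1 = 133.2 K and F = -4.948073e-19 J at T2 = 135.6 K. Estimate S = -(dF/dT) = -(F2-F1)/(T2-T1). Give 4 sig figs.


Step 1: dF = F2 - F1 = -4.948073e-19 - (-4.944e-19) = -4.073e-22 J
Step 2: dT = T2 - T1 = 135.6 - 133.2 = 2.4 K
Step 3: S = -dF/dT = -(-4.073e-22)/2.4 = 1.697e-22 J/K

1.697e-22


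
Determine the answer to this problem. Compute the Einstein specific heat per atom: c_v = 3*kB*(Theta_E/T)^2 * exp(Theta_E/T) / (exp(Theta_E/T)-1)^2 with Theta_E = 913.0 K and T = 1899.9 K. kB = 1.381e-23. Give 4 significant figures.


Step 1: x = Theta_E/T = 913.0/1899.9 = 0.4806
Step 2: x^2 = 0.2309
Step 3: exp(x) = 1.617
Step 4: c_v = 3*1.381e-23*0.2309*1.617/(1.617-1)^2 = 4.064e-23

4.064e-23


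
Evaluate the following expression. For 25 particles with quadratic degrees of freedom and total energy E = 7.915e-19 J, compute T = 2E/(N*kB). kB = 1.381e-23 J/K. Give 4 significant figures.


Step 1: Numerator = 2*E = 2*7.915e-19 = 1.583e-18 J
Step 2: Denominator = N*kB = 25*1.381e-23 = 3.452e-22
Step 3: T = 1.583e-18 / 3.452e-22 = 4585 K

4585


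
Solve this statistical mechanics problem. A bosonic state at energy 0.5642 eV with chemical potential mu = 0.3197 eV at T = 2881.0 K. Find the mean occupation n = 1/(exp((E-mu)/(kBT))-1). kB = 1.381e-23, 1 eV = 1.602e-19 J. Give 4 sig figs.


Step 1: (E - mu) = 0.2445 eV
Step 2: x = (E-mu)*eV/(kB*T) = 0.2445*1.602e-19/(1.381e-23*2881.0) = 0.9845
Step 3: exp(x) = 2.676
Step 4: n = 1/(exp(x)-1) = 0.5965

0.5965


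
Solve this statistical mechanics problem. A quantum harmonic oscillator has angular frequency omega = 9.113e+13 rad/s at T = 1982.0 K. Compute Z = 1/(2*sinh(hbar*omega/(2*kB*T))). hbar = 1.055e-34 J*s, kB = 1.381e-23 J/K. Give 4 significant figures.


Step 1: Compute x = hbar*omega/(kB*T) = 1.055e-34*9.113e+13/(1.381e-23*1982.0) = 0.3513
Step 2: x/2 = 0.1756
Step 3: sinh(x/2) = 0.1765
Step 4: Z = 1/(2*0.1765) = 2.832

2.832


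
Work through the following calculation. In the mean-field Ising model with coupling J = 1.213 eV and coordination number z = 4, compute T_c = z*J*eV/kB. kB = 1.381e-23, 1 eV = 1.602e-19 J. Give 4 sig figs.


Step 1: z*J = 4*1.213 = 4.852 eV
Step 2: Convert to Joules: 4.852*1.602e-19 = 7.773e-19 J
Step 3: T_c = 7.773e-19 / 1.381e-23 = 5.628e+04 K

5.628e+04


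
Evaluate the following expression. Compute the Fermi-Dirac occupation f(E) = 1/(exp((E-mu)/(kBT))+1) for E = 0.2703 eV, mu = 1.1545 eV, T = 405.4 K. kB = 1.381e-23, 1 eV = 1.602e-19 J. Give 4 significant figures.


Step 1: (E - mu) = 0.2703 - 1.1545 = -0.8842 eV
Step 2: Convert: (E-mu)*eV = -1.416e-19 J
Step 3: x = (E-mu)*eV/(kB*T) = -25.3
Step 4: f = 1/(exp(-25.3)+1) = 1

1


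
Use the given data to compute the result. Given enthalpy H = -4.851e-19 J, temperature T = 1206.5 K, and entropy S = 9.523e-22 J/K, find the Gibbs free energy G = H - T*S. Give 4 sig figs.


Step 1: T*S = 1206.5 * 9.523e-22 = 1.149e-18 J
Step 2: G = H - T*S = -4.851e-19 - 1.149e-18
Step 3: G = -1.634e-18 J

-1.634e-18


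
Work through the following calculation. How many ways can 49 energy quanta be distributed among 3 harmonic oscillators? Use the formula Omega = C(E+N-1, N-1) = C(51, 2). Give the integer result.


Step 1: Use binomial coefficient C(51, 2)
Step 2: Numerator = 51! / 49!
Step 3: Denominator = 2!
Step 4: Omega = 1275

1275


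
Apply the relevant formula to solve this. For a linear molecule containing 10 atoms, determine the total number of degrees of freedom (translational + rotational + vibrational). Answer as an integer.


Step 1: Translational DOF = 3
Step 2: Rotational DOF (linear) = 2
Step 3: Vibrational DOF = 3*10 - 5 = 25
Step 4: Total = 3 + 2 + 25 = 30

30


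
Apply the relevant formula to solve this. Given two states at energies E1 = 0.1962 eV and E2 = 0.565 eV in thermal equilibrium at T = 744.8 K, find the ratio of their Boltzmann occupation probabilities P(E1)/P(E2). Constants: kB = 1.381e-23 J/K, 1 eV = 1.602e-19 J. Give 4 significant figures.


Step 1: Compute energy difference dE = E1 - E2 = 0.1962 - 0.565 = -0.3688 eV
Step 2: Convert to Joules: dE_J = -0.3688 * 1.602e-19 = -5.908e-20 J
Step 3: Compute exponent = -dE_J / (kB * T) = -(-5.908e-20) / (1.381e-23 * 744.8) = 5.744
Step 4: P(E1)/P(E2) = exp(5.744) = 312.3

312.3


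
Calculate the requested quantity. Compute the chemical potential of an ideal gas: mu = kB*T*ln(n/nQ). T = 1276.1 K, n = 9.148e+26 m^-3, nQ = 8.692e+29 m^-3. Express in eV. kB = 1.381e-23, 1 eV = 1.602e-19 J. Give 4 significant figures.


Step 1: n/nQ = 9.148e+26/8.692e+29 = 0.001052
Step 2: ln(n/nQ) = -6.857
Step 3: mu = kB*T*ln(n/nQ) = 1.762e-20*-6.857 = -1.208e-19 J
Step 4: Convert to eV: -1.208e-19/1.602e-19 = -0.7543 eV

-0.7543


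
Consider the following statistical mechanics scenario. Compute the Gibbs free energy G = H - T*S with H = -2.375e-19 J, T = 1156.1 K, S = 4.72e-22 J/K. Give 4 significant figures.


Step 1: T*S = 1156.1 * 4.72e-22 = 5.457e-19 J
Step 2: G = H - T*S = -2.375e-19 - 5.457e-19
Step 3: G = -7.832e-19 J

-7.832e-19


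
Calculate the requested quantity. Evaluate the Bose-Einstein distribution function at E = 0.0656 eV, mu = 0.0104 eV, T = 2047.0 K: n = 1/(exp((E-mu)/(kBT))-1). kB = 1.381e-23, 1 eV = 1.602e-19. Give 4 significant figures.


Step 1: (E - mu) = 0.0552 eV
Step 2: x = (E-mu)*eV/(kB*T) = 0.0552*1.602e-19/(1.381e-23*2047.0) = 0.3128
Step 3: exp(x) = 1.367
Step 4: n = 1/(exp(x)-1) = 2.723

2.723


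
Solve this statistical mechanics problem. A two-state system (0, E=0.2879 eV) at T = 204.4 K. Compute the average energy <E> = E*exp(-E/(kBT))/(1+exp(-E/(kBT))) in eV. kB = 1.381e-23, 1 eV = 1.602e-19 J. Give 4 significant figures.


Step 1: beta*E = 0.2879*1.602e-19/(1.381e-23*204.4) = 16.34
Step 2: exp(-beta*E) = 8.017e-08
Step 3: <E> = 0.2879*8.017e-08/(1+8.017e-08) = 2.308e-08 eV

2.308e-08


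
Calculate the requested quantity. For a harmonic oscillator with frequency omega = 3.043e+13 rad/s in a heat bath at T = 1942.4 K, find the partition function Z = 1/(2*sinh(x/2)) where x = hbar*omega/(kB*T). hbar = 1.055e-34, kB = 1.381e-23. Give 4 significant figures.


Step 1: Compute x = hbar*omega/(kB*T) = 1.055e-34*3.043e+13/(1.381e-23*1942.4) = 0.1197
Step 2: x/2 = 0.05984
Step 3: sinh(x/2) = 0.05988
Step 4: Z = 1/(2*0.05988) = 8.351

8.351


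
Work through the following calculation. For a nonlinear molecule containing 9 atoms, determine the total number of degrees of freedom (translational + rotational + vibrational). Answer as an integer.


Step 1: Translational DOF = 3
Step 2: Rotational DOF (nonlinear) = 3
Step 3: Vibrational DOF = 3*9 - 6 = 21
Step 4: Total = 3 + 3 + 21 = 27

27


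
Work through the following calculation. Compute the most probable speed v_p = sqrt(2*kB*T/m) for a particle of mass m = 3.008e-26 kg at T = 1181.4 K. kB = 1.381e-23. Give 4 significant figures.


Step 1: Numerator = 2*kB*T = 2*1.381e-23*1181.4 = 3.263e-20
Step 2: Ratio = 3.263e-20 / 3.008e-26 = 1.085e+06
Step 3: v_p = sqrt(1.085e+06) = 1042 m/s

1042


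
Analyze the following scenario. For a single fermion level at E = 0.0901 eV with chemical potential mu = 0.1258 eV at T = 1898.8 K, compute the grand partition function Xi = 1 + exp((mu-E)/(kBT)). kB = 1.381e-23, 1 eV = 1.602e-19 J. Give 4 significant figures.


Step 1: (mu - E) = 0.1258 - 0.0901 = 0.0357 eV
Step 2: x = (mu-E)*eV/(kB*T) = 0.0357*1.602e-19/(1.381e-23*1898.8) = 0.2181
Step 3: exp(x) = 1.244
Step 4: Xi = 1 + 1.244 = 2.244

2.244


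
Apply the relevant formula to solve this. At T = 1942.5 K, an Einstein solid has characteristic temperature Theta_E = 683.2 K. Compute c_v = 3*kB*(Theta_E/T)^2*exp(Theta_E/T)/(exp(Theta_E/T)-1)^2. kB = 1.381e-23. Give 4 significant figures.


Step 1: x = Theta_E/T = 683.2/1942.5 = 0.3517
Step 2: x^2 = 0.1237
Step 3: exp(x) = 1.421
Step 4: c_v = 3*1.381e-23*0.1237*1.421/(1.421-1)^2 = 4.101e-23

4.101e-23


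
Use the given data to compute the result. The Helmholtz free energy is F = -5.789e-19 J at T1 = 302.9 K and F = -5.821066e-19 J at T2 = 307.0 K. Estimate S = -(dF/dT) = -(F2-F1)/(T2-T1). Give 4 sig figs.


Step 1: dF = F2 - F1 = -5.821066e-19 - (-5.789e-19) = -3.2066e-21 J
Step 2: dT = T2 - T1 = 307.0 - 302.9 = 4.1 K
Step 3: S = -dF/dT = -(-3.2066e-21)/4.1 = 7.821e-22 J/K

7.821e-22


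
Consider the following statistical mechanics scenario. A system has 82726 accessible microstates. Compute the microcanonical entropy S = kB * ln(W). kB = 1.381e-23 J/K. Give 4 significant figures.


Step 1: ln(W) = ln(82726) = 11.32
Step 2: S = kB * ln(W) = 1.381e-23 * 11.32
Step 3: S = 1.564e-22 J/K

1.564e-22


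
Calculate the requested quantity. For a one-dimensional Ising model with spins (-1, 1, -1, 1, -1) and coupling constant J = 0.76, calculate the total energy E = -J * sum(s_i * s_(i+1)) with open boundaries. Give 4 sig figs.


Step 1: Nearest-neighbor products: -1, -1, -1, -1
Step 2: Sum of products = -4
Step 3: E = -0.76 * -4 = 3.04

3.04


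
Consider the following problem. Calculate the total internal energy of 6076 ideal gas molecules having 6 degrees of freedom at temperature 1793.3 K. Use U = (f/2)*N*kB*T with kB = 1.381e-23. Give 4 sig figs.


Step 1: f/2 = 6/2 = 3.0
Step 2: N*kB*T = 6076*1.381e-23*1793.3 = 1.505e-16
Step 3: U = 3.0 * 1.505e-16 = 4.514e-16 J

4.514e-16
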